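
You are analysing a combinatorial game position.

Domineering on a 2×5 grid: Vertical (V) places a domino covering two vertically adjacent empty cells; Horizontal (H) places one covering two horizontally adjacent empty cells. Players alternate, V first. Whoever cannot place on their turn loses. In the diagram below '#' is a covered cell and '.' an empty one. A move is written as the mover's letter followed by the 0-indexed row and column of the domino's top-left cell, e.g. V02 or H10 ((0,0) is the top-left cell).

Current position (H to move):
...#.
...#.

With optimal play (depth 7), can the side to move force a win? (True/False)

H winning at [...#./...#.]: False

p1 H@[...#./...#.]: H00[##.#./...#.]-1* H01[.###./...#.]-1 H10[...#./##.#.]-1 H11[...#./.###.]-1
p2 V@[##.#./...#.]: V02[####./..##.]+1* V04[##.##/...##]-1
p3 H@[####./..##.]: H10[####./####.]-1*
p4 V@[####./####.]: V04[#####/#####]+1*
p5 H@[#####/#####] terminal -1; root [...#./...#.] d7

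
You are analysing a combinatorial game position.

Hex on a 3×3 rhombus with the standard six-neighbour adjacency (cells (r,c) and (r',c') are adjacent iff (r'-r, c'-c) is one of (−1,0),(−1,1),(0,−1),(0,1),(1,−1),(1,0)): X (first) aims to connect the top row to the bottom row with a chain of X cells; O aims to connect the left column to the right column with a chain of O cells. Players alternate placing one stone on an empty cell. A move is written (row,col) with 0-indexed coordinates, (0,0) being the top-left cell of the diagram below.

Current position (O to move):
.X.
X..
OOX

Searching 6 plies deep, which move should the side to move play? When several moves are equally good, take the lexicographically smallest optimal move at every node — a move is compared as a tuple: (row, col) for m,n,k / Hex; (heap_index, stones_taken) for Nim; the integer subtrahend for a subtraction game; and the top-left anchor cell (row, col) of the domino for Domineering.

O's best at [.X./X../OOX]: (0,2)

p1 O@[.X./X../OOX]: (0,0)[OX./X../OOX]-1 (0,2)[.XO/X../OOX]+1* (1,1)[.X./XO./OOX]+1 (1,2)[.X./X.O/OOX]+1
p2 X@[.XO/X../OOX]: (0,0)[XXO/X../OOX]-1* (1,1)[.XO/XX./OOX]-1 (1,2)[.XO/X.X/OOX]-1
p3 O@[XXO/X../OOX]: (1,1)[XXO/XO./OOX]+1* (1,2)[XXO/X.O/OOX]+1
p4 X@[XXO/XO./OOX] terminal -1; root [.X./X../OOX] d6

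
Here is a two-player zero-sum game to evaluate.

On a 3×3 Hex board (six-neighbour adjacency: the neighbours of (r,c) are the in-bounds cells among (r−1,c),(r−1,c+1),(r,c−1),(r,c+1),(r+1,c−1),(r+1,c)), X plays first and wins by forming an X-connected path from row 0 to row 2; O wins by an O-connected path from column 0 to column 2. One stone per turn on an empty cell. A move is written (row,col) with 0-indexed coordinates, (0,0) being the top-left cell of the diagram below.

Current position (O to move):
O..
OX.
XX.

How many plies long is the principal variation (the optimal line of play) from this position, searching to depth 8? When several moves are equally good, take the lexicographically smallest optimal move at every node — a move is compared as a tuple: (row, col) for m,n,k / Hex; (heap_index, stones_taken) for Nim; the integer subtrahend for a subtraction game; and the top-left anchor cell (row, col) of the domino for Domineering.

ply 1, O at O../OX./XX. | (0,1)=-1→OO./OX./XX.*; (0,2)=-1→O.O/OX./XX.; (1,2)=-1→O../OXO/XX.; (2,2)=-1→O../OX./XXO
ply 2, X at OO./OX./XX. | (0,2)=+1→OOX/OX./XX.*; (1,2)=-1→OO./OXX/XX.; (2,2)=-1→OO./OX./XXX
ply 3: OOX/OX./XX. is terminal -1 (O); from O../OX./XX. depth 8

PV length from [O../OX./XX.]: 2 plies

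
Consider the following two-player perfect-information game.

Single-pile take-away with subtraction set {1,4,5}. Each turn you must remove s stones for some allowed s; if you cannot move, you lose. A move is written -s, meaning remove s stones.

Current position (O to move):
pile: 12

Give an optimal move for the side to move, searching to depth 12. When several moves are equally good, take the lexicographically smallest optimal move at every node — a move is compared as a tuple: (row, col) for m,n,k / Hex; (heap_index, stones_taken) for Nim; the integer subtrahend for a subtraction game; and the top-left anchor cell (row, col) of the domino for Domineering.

p1 O@[12]: -1[11]-1 -4[8]+1* -5[7]-1
p2 X@[8]: -1[7]-1* -4[4]-1 -5[3]-1
p3 O@[7]: -1[6]-1 -4[3]-1 -5[2]+1*
p4 X@[2]: -1[1]-1*
p5 O@[1]: -1[0]+1*
p6 X@[0] terminal -1; root [12] d12

O's best at [12]: -4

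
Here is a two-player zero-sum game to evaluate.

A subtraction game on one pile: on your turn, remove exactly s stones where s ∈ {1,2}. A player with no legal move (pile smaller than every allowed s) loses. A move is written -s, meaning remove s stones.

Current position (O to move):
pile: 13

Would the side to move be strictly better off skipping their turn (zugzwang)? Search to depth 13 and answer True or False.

[13] O move#1: -1:+1/12*, -2:-1/11
[12] X move#2: -1:-1/11*, -2:-1/10
[11] O move#3: -1:-1/10, -2:+1/9*
[9] X move#4: -1:-1/8*, -2:-1/7
[8] O move#5: -1:-1/7, -2:+1/6*
[6] X move#6: -1:-1/5*, -2:-1/4
[5] O move#7: -1:-1/4, -2:+1/3*
[3] X move#8: -1:-1/2*, -2:-1/1
[2] O move#9: -1:-1/1, -2:+1/0*
[0] end (terminal -1, X#10); searched 13 to 13
suppose O passes — search the same position with X to move:
pass> [13] X move#1: -1:+1/12*, -2:-1/11
pass> [12] O move#2: -1:-1/11*, -2:-1/10
pass> [11] X move#3: -1:-1/10, -2:+1/9*
pass> [9] O move#4: -1:-1/8*, -2:-1/7
pass> [8] X move#5: -1:-1/7, -2:+1/6*
pass> [6] O move#6: -1:-1/5*, -2:-1/4
pass> [5] X move#7: -1:-1/4, -2:+1/3*
pass> [3] O move#8: -1:-1/2*, -2:-1/1
pass> [2] X move#9: -1:-1/1, -2:+1/0*
pass> [0] end (terminal -1, O#10); searched 13 to 13
for O: play +1, pass -1

zugzwang(13, O) = False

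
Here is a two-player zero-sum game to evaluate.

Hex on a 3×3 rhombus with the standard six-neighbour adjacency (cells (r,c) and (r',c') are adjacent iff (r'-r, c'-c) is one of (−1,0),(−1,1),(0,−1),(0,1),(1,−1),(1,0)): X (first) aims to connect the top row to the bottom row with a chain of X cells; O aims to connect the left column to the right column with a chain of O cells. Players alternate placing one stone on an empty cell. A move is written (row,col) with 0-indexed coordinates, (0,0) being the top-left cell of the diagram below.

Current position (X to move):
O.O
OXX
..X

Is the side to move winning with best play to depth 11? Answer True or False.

p1 X@[O.O/OXX/..X]: (0,1)[OXO/OXX/..X]+1* (2,0)[O.O/OXX/X.X]-1 (2,1)[O.O/OXX/.XX]-1
p2 O@[OXO/OXX/..X] terminal -1; root [O.O/OXX/..X] d11

X winning at [O.O/OXX/..X]: True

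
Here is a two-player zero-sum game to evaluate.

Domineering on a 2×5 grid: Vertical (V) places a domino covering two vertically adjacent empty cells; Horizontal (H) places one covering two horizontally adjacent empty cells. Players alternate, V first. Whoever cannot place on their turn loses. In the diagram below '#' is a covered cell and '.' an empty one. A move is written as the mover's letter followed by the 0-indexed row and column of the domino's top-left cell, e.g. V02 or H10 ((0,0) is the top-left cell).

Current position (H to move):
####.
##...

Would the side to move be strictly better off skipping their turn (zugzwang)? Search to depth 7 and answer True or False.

zugzwang(####./##..., H) = False

ply 1, H at ####./##... | H12=-1→####./####.; H13=+1→####./##.##*
ply 2: ####./##.## is terminal -1 (V); from ####./##... depth 7
suppose H passes — search the same position with V to move:
pass> ply 1, V at ####./##... | V04=-1→#####/##..#*
pass> ply 2, H at #####/##..# | H12=+1→#####/#####*
pass> ply 3: #####/##### is terminal -1 (V); from ####./##... depth 7
for H: play +1, pass +1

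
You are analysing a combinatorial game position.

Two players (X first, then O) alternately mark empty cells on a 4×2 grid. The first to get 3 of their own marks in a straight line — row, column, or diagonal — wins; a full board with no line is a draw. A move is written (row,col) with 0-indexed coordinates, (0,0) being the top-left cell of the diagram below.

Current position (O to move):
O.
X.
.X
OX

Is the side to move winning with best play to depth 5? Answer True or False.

[O./X./.X/OX] O move#1: (0,1):-1/OO/X./.X/OX, (1,1):+0/O./XO/.X/OX*, (2,0):-1/O./X./OX/OX
[O./XO/.X/OX] X move#2: (0,1):+0/OX/XO/.X/OX*, (2,0):+0/O./XO/XX/OX
[OX/XO/.X/OX] O move#3: (2,0):+0/OX/XO/OX/OX*
[OX/XO/OX/OX] end (terminal +0, X#4); searched O./X./.X/OX to 5

O winning at [O./X./.X/OX]: False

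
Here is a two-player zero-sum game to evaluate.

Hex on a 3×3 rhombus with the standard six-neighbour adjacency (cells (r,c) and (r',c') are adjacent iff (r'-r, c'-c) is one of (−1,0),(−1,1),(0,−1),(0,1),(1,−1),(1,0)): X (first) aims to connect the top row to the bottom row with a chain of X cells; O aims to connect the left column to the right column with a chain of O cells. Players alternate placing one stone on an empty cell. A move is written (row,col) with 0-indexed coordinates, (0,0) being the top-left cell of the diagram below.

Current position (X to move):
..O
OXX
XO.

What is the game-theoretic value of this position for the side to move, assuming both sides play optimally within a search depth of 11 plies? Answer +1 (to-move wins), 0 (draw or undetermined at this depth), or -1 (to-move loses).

value(..O/OXX/XO., X) = +1

[..O/OXX/XO.] X move#1: (0,0):-1/X.O/OXX/XO., (0,1):+1/.XO/OXX/XO.*, (2,2):-1/..O/OXX/XOX
[.XO/OXX/XO.] end (terminal -1, O#2); searched ..O/OXX/XO. to 11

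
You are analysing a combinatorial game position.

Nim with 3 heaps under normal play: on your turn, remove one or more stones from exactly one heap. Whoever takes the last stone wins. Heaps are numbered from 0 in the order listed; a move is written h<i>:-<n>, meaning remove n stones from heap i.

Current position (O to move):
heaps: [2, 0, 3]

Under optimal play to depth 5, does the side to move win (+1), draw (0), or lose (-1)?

p1 O@[(2,0,3)]: h0:-1[(1,0,3)]-1 h0:-2[(0,0,3)]-1 h2:-1[(2,0,2)]+1* h2:-2[(2,0,1)]-1 h2:-3[(2,0,0)]-1
p2 X@[(2,0,2)]: h0:-1[(1,0,2)]-1* h0:-2[(0,0,2)]-1 h2:-1[(2,0,1)]-1 h2:-2[(2,0,0)]-1
p3 O@[(1,0,2)]: h0:-1[(0,0,2)]-1 h2:-1[(1,0,1)]+1* h2:-2[(1,0,0)]-1
p4 X@[(1,0,1)]: h0:-1[(0,0,1)]-1* h2:-1[(1,0,0)]-1
p5 O@[(0,0,1)]: h2:-1[(0,0,0)]+1*
p6 X@[(0,0,0)] terminal -1; root [(2,0,3)] d5

value((2,0,3), O) = +1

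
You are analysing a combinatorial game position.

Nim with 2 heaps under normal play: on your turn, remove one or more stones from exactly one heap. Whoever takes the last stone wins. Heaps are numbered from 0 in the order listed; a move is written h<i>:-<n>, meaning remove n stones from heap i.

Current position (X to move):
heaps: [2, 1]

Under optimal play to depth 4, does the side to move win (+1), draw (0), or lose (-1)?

ply 1, X at (2,1) | h0:-1=+1→(1,1)*; h0:-2=-1→(0,1); h1:-1=-1→(2,0)
ply 2, O at (1,1) | h0:-1=-1→(0,1)*; h1:-1=-1→(1,0)
ply 3, X at (0,1) | h1:-1=+1→(0,0)*
ply 4: (0,0) is terminal -1 (O); from (2,1) depth 4

value((2,1), X) = +1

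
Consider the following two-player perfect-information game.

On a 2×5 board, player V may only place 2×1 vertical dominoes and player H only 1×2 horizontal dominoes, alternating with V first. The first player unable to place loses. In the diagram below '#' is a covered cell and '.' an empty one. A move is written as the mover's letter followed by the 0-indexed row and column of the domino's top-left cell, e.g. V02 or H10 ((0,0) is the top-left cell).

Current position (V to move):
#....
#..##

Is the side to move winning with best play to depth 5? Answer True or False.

[#..../#..##] V move#1: V01:-1/##.../##.##, V02:+1/#.#../#.###*
[#.#../#.###] H move#2: H03:-1/#.###/#.###*
[#.###/#.###] V move#3: V01:+1/#####/#####*
[#####/#####] end (terminal -1, H#4); searched #..../#..## to 5

V winning at [#..../#..##]: True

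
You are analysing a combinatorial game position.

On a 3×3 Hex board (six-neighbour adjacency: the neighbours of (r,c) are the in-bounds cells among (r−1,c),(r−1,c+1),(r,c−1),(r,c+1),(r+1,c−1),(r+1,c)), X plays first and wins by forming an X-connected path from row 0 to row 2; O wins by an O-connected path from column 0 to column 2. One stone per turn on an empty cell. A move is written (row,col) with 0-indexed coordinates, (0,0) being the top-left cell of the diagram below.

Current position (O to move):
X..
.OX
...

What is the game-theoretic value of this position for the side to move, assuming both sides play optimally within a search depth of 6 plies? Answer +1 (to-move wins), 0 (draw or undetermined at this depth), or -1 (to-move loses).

ply 1, O at X../.OX/... | (0,1)=-1→XO./.OX/...; (0,2)=+1→X.O/.OX/...*; (1,0)=-1→X../OOX/...; (2,0)=-1→X../.OX/O..; (2,1)=+1→X../.OX/.O.; (2,2)=+1→X../.OX/..O
ply 2, X at X.O/.OX/... | (0,1)=-1→XXO/.OX/...*; (1,0)=-1→X.O/XOX/...; (2,0)=-1→X.O/.OX/X..; (2,1)=-1→X.O/.OX/.X.; (2,2)=-1→X.O/.OX/..X
ply 3, O at XXO/.OX/... | (1,0)=+1→XXO/OOX/...*; (2,0)=+1→XXO/.OX/O..; (2,1)=+1→XXO/.OX/.O.; (2,2)=+1→XXO/.OX/..O
ply 4: XXO/OOX/... is terminal -1 (X); from X../.OX/... depth 6

value(X../.OX/..., O) = +1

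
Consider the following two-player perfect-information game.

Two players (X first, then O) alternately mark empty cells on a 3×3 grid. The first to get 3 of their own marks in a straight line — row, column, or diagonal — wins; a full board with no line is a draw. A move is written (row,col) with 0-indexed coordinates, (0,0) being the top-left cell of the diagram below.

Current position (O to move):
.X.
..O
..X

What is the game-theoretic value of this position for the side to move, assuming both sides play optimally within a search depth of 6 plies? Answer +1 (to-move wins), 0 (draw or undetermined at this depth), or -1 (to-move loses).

ply 1, O at .X./..O/..X | (0,0)=-1→OX./..O/..X; (0,2)=-1→.XO/..O/..X; (1,0)=-1→.X./O.O/..X; (1,1)=+0→.X./.OO/..X*; (2,0)=-1→.X./..O/O.X; (2,1)=-1→.X./..O/.OX
ply 2, X at .X./.OO/..X | (0,0)=-1→XX./.OO/..X; (0,2)=-1→.XX/.OO/..X; (1,0)=+0→.X./XOO/..X*; (2,0)=-1→.X./.OO/X.X; (2,1)=-1→.X./.OO/.XX
ply 3, O at .X./XOO/..X | (0,0)=+0→OX./XOO/..X*; (0,2)=-1→.XO/XOO/..X; (2,0)=+0→.X./XOO/O.X; (2,1)=-1→.X./XOO/.OX
ply 4, X at OX./XOO/..X | (0,2)=+0→OXX/XOO/..X*; (2,0)=+0→OX./XOO/X.X; (2,1)=+0→OX./XOO/.XX
ply 5, O at OXX/XOO/..X | (2,0)=+0→OXX/XOO/O.X*; (2,1)=+0→OXX/XOO/.OX
ply 6, X at OXX/XOO/O.X | (2,1)=+0→OXX/XOO/OXX*
ply 7: OXX/XOO/OXX is terminal +0 (O); from .X./..O/..X depth 6

value(.X./..O/..X, O) = 0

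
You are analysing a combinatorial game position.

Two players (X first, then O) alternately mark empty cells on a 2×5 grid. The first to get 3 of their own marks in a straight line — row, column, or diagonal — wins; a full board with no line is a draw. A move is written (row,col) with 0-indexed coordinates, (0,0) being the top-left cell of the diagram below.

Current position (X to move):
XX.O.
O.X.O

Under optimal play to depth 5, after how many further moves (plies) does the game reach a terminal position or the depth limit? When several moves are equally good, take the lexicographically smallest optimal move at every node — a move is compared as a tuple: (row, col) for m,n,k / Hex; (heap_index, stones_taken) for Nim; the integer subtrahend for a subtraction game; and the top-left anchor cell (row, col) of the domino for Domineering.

[XX.O./O.X.O] X move#1: (0,2):+1/XXXO./O.X.O*, (0,4):+0/XX.OX/O.X.O, (1,1):+1/XX.O./OXX.O, (1,3):+1/XX.O./O.XXO
[XXXO./O.X.O] end (terminal -1, O#2); searched XX.O./O.X.O to 5

PV length from [XX.O./O.X.O]: 1 ply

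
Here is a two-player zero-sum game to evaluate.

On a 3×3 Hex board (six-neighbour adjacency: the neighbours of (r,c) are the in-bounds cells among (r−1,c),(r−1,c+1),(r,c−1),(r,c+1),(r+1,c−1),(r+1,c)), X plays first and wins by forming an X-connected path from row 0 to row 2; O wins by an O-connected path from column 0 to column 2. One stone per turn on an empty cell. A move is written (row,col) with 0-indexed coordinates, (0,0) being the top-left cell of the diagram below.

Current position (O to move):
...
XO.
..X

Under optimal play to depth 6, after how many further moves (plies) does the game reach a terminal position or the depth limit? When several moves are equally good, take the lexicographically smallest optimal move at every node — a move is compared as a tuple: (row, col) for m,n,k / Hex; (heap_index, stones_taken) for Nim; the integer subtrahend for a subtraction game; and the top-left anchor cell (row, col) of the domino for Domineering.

p1 O@[.../XO./..X]: (0,0)[O../XO./..X]+1* (0,1)[.O./XO./..X]+1 (0,2)[..O/XO./..X]-1 (1,2)[.../XOO/..X]-1 (2,0)[.../XO./O.X]+1 (2,1)[.../XO./.OX]-1
p2 X@[O../XO./..X]: (0,1)[OX./XO./..X]-1* (0,2)[O.X/XO./..X]-1 (1,2)[O../XOX/..X]-1 (2,0)[O../XO./X.X]-1 (2,1)[O../XO./.XX]-1
p3 O@[OX./XO./..X]: (0,2)[OXO/XO./..X]-1 (1,2)[OX./XOO/..X]-1 (2,0)[OX./XO./O.X]+1* (2,1)[OX./XO./.OX]-1
p4 X@[OX./XO./O.X]: (0,2)[OXX/XO./O.X]-1* (1,2)[OX./XOX/O.X]-1 (2,1)[OX./XO./OXX]-1
p5 O@[OXX/XO./O.X]: (1,2)[OXX/XOO/O.X]+1* (2,1)[OXX/XO./OOX]-1
p6 X@[OXX/XOO/O.X] terminal -1; root [.../XO./..X] d6

PV length from [.../XO./..X]: 5 plies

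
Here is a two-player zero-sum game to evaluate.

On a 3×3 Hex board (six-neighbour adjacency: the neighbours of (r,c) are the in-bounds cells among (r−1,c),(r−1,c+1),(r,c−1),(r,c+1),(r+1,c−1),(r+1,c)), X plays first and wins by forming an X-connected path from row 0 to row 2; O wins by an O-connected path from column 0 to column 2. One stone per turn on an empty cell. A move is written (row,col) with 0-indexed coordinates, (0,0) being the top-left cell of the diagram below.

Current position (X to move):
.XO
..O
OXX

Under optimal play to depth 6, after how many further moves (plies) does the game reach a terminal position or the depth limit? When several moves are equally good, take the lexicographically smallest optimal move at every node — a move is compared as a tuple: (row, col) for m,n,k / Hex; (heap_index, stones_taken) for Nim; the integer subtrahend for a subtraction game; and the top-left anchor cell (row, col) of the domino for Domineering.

[.XO/..O/OXX] X move#1: (0,0):-1/XXO/..O/OXX, (1,0):-1/.XO/X.O/OXX, (1,1):+1/.XO/.XO/OXX*
[.XO/.XO/OXX] end (terminal -1, O#2); searched .XO/..O/OXX to 6

PV length from [.XO/..O/OXX]: 1 ply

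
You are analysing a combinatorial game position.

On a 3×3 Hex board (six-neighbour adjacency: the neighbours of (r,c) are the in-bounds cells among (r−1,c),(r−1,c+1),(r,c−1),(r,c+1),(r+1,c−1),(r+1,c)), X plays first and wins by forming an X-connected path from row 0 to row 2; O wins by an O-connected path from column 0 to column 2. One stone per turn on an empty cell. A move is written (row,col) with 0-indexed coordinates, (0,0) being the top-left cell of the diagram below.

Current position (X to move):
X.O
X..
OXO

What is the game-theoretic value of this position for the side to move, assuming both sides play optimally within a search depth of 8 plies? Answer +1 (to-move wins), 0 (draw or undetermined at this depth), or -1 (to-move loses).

ply 1, X at X.O/X../OXO | (0,1)=-1→XXO/X../OXO; (1,1)=+1→X.O/XX./OXO*; (1,2)=-1→X.O/X.X/OXO
ply 2: X.O/XX./OXO is terminal -1 (O); from X.O/X../OXO depth 8

value(X.O/X../OXO, X) = +1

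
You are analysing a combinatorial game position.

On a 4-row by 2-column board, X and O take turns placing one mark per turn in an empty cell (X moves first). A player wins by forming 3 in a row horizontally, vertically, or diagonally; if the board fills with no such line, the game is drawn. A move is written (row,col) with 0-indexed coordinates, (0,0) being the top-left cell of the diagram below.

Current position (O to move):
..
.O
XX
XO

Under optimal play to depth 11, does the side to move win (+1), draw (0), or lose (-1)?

value(../.O/XX/XO, O) = 0

p1 O@[../.O/XX/XO]: (0,0)[O./.O/XX/XO]-1 (0,1)[.O/.O/XX/XO]-1 (1,0)[../OO/XX/XO]+0*
p2 X@[../OO/XX/XO]: (0,0)[X./OO/XX/XO]+0* (0,1)[.X/OO/XX/XO]+0
p3 O@[X./OO/XX/XO]: (0,1)[XO/OO/XX/XO]+0*
p4 X@[XO/OO/XX/XO] terminal +0; root [../.O/XX/XO] d11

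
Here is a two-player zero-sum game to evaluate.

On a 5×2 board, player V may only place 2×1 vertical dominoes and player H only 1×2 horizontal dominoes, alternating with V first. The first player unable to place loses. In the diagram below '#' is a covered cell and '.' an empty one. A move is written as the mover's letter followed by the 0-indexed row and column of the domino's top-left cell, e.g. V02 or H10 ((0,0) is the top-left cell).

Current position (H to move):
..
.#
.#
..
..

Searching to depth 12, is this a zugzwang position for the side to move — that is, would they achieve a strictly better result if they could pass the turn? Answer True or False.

p1 H@[../.#/.#/../..]: H00[##/.#/.#/../..]-1 H30[../.#/.#/##/..]+1* H40[../.#/.#/../##]+1
p2 V@[../.#/.#/##/..]: V00[#./##/.#/##/..]-1* V10[../##/##/##/..]-1
p3 H@[#./##/.#/##/..]: H40[#./##/.#/##/##]+1*
p4 V@[#./##/.#/##/##] terminal -1; root [../.#/.#/../..] d12
pass branch (V moves first from the same position):
  | p1 V@[../.#/.#/../..]: V00[#./##/.#/../..]-1 V10[../##/##/../..]-1 V20[../.#/##/#./..]+1* V30[../.#/.#/#./#.]+1 V31[../.#/.#/.#/.#]+1
  | p2 H@[../.#/##/#./..]: H00[##/.#/##/#./..]-1* H40[../.#/##/#./##]-1
  | p3 V@[##/.#/##/#./..]: V31[##/.#/##/##/.#]+1*
  | p4 H@[##/.#/##/##/.#] terminal -1; root [../.#/.#/../..] d12
H moving scores +1; H passing scores -1

zugzwang(../.#/.#/../.., H) = False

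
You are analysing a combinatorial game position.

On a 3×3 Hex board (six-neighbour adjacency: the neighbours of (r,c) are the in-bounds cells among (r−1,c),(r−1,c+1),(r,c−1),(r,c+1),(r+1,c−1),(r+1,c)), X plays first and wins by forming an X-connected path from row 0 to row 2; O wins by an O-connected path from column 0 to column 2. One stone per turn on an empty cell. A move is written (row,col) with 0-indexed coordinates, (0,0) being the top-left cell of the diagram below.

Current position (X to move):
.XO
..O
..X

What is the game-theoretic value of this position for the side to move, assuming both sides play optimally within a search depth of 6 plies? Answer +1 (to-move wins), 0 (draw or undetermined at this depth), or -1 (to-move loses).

value(.XO/..O/..X, X) = +1

[.XO/..O/..X] X move#1: (0,0):-1/XXO/..O/..X, (1,0):-1/.XO/X.O/..X, (1,1):+1/.XO/.XO/..X*, (2,0):+1/.XO/..O/X.X, (2,1):-1/.XO/..O/.XX
[.XO/.XO/..X] O move#2: (0,0):-1/OXO/.XO/..X*, (1,0):-1/.XO/OXO/..X, (2,0):-1/.XO/.XO/O.X, (2,1):-1/.XO/.XO/.OX
[OXO/.XO/..X] X move#3: (1,0):+1/OXO/XXO/..X*, (2,0):+1/OXO/.XO/X.X, (2,1):+1/OXO/.XO/.XX
[OXO/XXO/..X] O move#4: (2,0):-1/OXO/XXO/O.X*, (2,1):-1/OXO/XXO/.OX
[OXO/XXO/O.X] X move#5: (2,1):+1/OXO/XXO/OXX*
[OXO/XXO/OXX] end (terminal -1, O#6); searched .XO/..O/..X to 6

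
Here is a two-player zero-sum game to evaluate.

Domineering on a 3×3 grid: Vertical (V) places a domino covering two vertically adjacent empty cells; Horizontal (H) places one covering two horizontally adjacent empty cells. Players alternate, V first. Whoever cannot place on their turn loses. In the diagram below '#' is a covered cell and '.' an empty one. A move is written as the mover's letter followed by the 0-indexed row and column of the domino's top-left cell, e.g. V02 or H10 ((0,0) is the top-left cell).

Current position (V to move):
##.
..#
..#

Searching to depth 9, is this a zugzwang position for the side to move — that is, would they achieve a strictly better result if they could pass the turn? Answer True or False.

[##./..#/..#] V move#1: V10:+1/##./#.#/#.#*, V11:+1/##./.##/.##
[##./#.#/#.#] end (terminal -1, H#2); searched ##./..#/..# to 9
suppose V passes — search the same position with H to move:
pass> [##./..#/..#] H move#1: H10:+1/##./###/..#*, H20:+1/##./..#/###
pass> [##./###/..#] end (terminal -1, V#2); searched ##./..#/..# to 9
for V: play +1, pass -1

zugzwang(##./..#/..#, V) = False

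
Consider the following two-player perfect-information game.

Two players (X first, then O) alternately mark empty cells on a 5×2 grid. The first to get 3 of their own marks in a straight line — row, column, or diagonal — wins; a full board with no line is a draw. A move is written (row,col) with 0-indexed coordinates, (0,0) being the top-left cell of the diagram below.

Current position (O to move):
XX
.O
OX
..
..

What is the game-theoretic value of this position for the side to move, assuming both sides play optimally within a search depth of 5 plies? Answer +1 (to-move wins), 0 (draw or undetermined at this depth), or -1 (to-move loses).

value(XX/.O/OX/../.., O) = +1

[XX/.O/OX/../..] O move#1: (1,0):+0/XX/OO/OX/../.., (3,0):+1/XX/.O/OX/O./..*, (3,1):+0/XX/.O/OX/.O/.., (4,0):+0/XX/.O/OX/../O., (4,1):+0/XX/.O/OX/../.O
[XX/.O/OX/O./..] X move#2: (1,0):-1/XX/XO/OX/O./..*, (3,1):-1/XX/.O/OX/OX/.., (4,0):-1/XX/.O/OX/O./X., (4,1):-1/XX/.O/OX/O./.X
[XX/XO/OX/O./..] O move#3: (3,1):+0/XX/XO/OX/OO/.., (4,0):+1/XX/XO/OX/O./O.*, (4,1):+0/XX/XO/OX/O./.O
[XX/XO/OX/O./O.] end (terminal -1, X#4); searched XX/.O/OX/../.. to 5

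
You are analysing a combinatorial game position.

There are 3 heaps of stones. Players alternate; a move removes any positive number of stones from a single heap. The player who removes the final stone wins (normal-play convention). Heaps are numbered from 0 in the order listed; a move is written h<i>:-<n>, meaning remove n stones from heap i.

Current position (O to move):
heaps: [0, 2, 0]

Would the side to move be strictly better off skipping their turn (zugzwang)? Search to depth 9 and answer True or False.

zugzwang((0,2,0), O) = False

p1 O@[(0,2,0)]: h1:-1[(0,1,0)]-1 h1:-2[(0,0,0)]+1*
p2 X@[(0,0,0)] terminal -1; root [(0,2,0)] d9
if O skipped the turn, X would face:
~ p1 X@[(0,2,0)]: h1:-1[(0,1,0)]-1 h1:-2[(0,0,0)]+1*
~ p2 O@[(0,0,0)] terminal -1; root [(0,2,0)] d9
compare (O): move=+1 vs pass=-1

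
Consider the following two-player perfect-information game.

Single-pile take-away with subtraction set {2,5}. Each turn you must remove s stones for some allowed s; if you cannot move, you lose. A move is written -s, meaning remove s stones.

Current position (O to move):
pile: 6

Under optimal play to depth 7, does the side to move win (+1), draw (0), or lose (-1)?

value(6, O) = +1

[6] O move#1: -2:+1/4*, -5:+1/1
[4] X move#2: -2:-1/2*
[2] O move#3: -2:+1/0*
[0] end (terminal -1, X#4); searched 6 to 7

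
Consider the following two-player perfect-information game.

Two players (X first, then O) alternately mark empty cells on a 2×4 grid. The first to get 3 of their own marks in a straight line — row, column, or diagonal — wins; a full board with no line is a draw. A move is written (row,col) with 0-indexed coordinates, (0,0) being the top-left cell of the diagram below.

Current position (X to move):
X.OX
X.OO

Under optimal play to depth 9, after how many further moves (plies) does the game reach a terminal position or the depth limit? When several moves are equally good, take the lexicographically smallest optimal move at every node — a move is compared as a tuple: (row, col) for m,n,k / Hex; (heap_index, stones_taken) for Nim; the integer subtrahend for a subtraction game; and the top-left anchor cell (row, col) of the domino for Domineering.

PV length from [X.OX/X.OO]: 2 plies

[X.OX/X.OO] X move#1: (0,1):-1/XXOX/X.OO, (1,1):+0/X.OX/XXOO*
[X.OX/XXOO] O move#2: (0,1):+0/XOOX/XXOO*
[XOOX/XXOO] end (terminal +0, X#3); searched X.OX/X.OO to 9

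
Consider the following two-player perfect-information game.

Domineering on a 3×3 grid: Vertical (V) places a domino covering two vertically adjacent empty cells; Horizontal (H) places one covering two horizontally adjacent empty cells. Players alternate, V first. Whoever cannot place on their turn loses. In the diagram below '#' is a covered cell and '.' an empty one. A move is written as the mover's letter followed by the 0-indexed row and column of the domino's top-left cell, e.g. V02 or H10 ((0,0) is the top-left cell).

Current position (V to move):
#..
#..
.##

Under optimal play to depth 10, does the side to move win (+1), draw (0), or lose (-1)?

p1 V@[#../#../.##]: V01[##./##./.##]+1* V02[#.#/#.#/.##]+1
p2 H@[##./##./.##] terminal -1; root [#../#../.##] d10

value(#../#../.##, V) = +1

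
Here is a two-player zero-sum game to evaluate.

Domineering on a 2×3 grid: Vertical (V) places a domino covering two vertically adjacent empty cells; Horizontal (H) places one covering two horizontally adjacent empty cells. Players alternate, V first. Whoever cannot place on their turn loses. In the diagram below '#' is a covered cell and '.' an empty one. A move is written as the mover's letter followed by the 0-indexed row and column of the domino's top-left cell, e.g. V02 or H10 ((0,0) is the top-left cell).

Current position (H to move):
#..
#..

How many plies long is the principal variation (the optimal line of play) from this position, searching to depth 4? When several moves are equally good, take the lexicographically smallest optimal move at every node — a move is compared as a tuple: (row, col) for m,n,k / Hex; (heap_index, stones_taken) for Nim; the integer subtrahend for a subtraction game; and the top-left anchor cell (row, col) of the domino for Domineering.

p1 H@[#../#..]: H01[###/#..]+1* H11[#../###]+1
p2 V@[###/#..] terminal -1; root [#../#..] d4

PV length from [#../#..]: 1 ply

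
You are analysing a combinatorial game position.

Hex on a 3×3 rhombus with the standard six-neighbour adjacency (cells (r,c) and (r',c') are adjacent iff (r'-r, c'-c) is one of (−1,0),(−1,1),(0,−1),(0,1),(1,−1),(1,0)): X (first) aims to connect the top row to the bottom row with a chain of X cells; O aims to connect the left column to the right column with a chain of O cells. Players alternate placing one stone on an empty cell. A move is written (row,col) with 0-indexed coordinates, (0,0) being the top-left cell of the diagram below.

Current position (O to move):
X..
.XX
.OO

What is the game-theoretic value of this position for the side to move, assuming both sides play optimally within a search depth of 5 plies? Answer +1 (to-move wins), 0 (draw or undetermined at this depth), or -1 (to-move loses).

p1 O@[X../.XX/.OO]: (0,1)[XO./.XX/.OO]-1 (0,2)[X.O/.XX/.OO]-1 (1,0)[X../OXX/.OO]-1 (2,0)[X../.XX/OOO]+1*
p2 X@[X../.XX/OOO] terminal -1; root [X../.XX/.OO] d5

value(X../.XX/.OO, O) = +1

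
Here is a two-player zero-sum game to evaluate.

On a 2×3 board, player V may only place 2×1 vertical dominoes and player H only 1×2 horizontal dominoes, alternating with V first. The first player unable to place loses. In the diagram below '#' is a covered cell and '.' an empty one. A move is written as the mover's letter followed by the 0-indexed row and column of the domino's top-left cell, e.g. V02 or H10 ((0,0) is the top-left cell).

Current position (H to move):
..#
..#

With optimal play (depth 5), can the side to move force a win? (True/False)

p1 H@[..#/..#]: H00[###/..#]+1* H10[..#/###]+1
p2 V@[###/..#] terminal -1; root [..#/..#] d5

H winning at [..#/..#]: True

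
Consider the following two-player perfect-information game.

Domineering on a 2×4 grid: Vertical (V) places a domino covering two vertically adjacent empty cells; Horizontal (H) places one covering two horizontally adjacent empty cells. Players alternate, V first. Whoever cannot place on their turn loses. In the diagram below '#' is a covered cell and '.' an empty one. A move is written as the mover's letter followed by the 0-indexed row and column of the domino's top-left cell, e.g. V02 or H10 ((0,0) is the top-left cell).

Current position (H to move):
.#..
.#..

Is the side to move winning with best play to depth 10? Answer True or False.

p1 H@[.#../.#..]: H02[.###/.#..]+1* H12[.#../.###]+1
p2 V@[.###/.#..]: V00[####/##..]-1*
p3 H@[####/##..]: H12[####/####]+1*
p4 V@[####/####] terminal -1; root [.#../.#..] d10

H winning at [.#../.#..]: True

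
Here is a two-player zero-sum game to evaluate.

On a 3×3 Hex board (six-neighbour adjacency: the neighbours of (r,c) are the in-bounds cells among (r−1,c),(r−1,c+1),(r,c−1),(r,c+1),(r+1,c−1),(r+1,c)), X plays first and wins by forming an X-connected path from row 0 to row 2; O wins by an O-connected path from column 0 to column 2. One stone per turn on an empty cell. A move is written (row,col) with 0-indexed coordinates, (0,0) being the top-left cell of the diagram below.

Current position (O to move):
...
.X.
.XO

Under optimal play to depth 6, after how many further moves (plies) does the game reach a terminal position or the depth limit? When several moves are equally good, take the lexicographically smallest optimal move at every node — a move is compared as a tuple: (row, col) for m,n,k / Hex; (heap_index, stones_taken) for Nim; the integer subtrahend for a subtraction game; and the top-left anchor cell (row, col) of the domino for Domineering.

[.../.X./.XO] O move#1: (0,0):-1/O../.X./.XO*, (0,1):-1/.O./.X./.XO, (0,2):-1/..O/.X./.XO, (1,0):-1/.../OX./.XO, (1,2):-1/.../.XO/.XO, (2,0):-1/.../.X./OXO
[O../.X./.XO] X move#2: (0,1):+1/OX./.X./.XO*, (0,2):+1/O.X/.X./.XO, (1,0):+1/O../XX./.XO, (1,2):+1/O../.XX/.XO, (2,0):+1/O../.X./XXO
[OX./.X./.XO] end (terminal -1, O#3); searched .../.X./.XO to 6

PV length from [.../.X./.XO]: 2 plies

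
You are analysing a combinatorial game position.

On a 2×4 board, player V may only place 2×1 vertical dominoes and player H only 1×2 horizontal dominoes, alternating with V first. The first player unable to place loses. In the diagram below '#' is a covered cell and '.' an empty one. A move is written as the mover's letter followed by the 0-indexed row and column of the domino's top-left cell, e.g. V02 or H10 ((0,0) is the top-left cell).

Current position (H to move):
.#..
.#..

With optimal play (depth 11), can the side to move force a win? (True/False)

H winning at [.#../.#..]: True

p1 H@[.#../.#..]: H02[.###/.#..]+1* H12[.#../.###]+1
p2 V@[.###/.#..]: V00[####/##..]-1*
p3 H@[####/##..]: H12[####/####]+1*
p4 V@[####/####] terminal -1; root [.#../.#..] d11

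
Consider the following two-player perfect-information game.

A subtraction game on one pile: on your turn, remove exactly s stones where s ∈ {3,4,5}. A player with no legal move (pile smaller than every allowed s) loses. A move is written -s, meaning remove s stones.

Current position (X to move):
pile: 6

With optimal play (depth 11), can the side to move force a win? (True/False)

ply 1, X at 6 | -3=-1→3; -4=+1→2*; -5=+1→1
ply 2: 2 is terminal -1 (O); from 6 depth 11

X winning at [6]: True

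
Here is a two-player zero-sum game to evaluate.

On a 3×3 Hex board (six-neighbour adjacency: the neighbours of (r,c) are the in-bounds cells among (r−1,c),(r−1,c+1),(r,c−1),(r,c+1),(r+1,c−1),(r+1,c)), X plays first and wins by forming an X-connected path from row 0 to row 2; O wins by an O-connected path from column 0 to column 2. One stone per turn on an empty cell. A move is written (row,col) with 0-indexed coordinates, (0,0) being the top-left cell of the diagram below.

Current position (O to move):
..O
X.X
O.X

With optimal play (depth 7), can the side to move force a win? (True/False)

p1 O@[..O/X.X/O.X]: (0,0)[O.O/X.X/O.X]+1* (0,1)[.OO/X.X/O.X]+1 (1,1)[..O/XOX/O.X]+1 (2,1)[..O/X.X/OOX]-1
p2 X@[O.O/X.X/O.X]: (0,1)[OXO/X.X/O.X]-1* (1,1)[O.O/XXX/O.X]-1 (2,1)[O.O/X.X/OXX]-1
p3 O@[OXO/X.X/O.X]: (1,1)[OXO/XOX/O.X]+1* (2,1)[OXO/X.X/OOX]-1
p4 X@[OXO/XOX/O.X] terminal -1; root [..O/X.X/O.X] d7

O winning at [..O/X.X/O.X]: True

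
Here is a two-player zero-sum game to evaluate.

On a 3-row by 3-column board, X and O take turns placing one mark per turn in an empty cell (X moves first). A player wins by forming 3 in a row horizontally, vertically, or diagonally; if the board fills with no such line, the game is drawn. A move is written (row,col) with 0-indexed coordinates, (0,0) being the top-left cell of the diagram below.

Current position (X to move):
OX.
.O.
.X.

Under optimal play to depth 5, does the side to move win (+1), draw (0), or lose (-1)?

value(OX./.O./.X., X) = -1

p1 X@[OX./.O./.X.]: (0,2)[OXX/.O./.X.]-1* (1,0)[OX./XO./.X.]-1 (1,2)[OX./.OX/.X.]-1 (2,0)[OX./.O./XX.]-1 (2,2)[OX./.O./.XX]-1
p2 O@[OXX/.O./.X.]: (1,0)[OXX/OO./.X.]+1* (1,2)[OXX/.OO/.X.]+1 (2,0)[OXX/.O./OX.]+1 (2,2)[OXX/.O./.XO]+1
p3 X@[OXX/OO./.X.]: (1,2)[OXX/OOX/.X.]-1* (2,0)[OXX/OO./XX.]-1 (2,2)[OXX/OO./.XX]-1
p4 O@[OXX/OOX/.X.]: (2,0)[OXX/OOX/OX.]+1* (2,2)[OXX/OOX/.XO]+1
p5 X@[OXX/OOX/OX.] terminal -1; root [OX./.O./.X.] d5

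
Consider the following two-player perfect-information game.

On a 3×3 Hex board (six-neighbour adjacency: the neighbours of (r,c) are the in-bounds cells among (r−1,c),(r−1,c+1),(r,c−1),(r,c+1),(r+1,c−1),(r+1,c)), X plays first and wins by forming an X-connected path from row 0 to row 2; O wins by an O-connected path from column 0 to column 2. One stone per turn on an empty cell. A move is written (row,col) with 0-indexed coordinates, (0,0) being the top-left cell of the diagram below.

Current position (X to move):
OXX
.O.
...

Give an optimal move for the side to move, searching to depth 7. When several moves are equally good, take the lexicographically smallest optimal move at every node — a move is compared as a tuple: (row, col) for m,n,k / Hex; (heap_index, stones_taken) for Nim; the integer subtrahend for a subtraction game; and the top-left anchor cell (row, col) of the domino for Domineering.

[OXX/.O./...] X move#1: (1,0):+1/OXX/XO./...*, (1,2):+1/OXX/.OX/..., (2,0):+1/OXX/.O./X.., (2,1):-1/OXX/.O./.X., (2,2):-1/OXX/.O./..X
[OXX/XO./...] O move#2: (1,2):-1/OXX/XOO/...*, (2,0):-1/OXX/XO./O.., (2,1):-1/OXX/XO./.O., (2,2):-1/OXX/XO./..O
[OXX/XOO/...] X move#3: (2,0):+1/OXX/XOO/X..*, (2,1):-1/OXX/XOO/.X., (2,2):-1/OXX/XOO/..X
[OXX/XOO/X..] end (terminal -1, O#4); searched OXX/.O./... to 7

X's best at [OXX/.O./...]: (1,0)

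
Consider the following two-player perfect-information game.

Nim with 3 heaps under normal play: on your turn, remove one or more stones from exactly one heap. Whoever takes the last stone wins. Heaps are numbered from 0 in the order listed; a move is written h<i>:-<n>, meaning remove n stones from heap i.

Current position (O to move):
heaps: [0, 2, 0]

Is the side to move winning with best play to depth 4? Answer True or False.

ply 1, O at (0,2,0) | h1:-1=-1→(0,1,0); h1:-2=+1→(0,0,0)*
ply 2: (0,0,0) is terminal -1 (X); from (0,2,0) depth 4

O winning at [(0,2,0)]: True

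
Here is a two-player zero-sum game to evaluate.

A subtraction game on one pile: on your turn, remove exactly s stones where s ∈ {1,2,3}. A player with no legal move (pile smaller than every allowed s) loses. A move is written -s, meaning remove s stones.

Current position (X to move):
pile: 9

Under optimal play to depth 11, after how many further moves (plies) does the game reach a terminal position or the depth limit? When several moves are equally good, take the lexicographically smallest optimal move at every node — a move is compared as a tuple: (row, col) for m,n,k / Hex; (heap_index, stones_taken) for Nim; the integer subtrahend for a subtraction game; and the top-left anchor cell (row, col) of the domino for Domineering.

PV length from [9]: 5 plies

ply 1, X at 9 | -1=+1→8*; -2=-1→7; -3=-1→6
ply 2, O at 8 | -1=-1→7*; -2=-1→6; -3=-1→5
ply 3, X at 7 | -1=-1→6; -2=-1→5; -3=+1→4*
ply 4, O at 4 | -1=-1→3*; -2=-1→2; -3=-1→1
ply 5, X at 3 | -1=-1→2; -2=-1→1; -3=+1→0*
ply 6: 0 is terminal -1 (O); from 9 depth 11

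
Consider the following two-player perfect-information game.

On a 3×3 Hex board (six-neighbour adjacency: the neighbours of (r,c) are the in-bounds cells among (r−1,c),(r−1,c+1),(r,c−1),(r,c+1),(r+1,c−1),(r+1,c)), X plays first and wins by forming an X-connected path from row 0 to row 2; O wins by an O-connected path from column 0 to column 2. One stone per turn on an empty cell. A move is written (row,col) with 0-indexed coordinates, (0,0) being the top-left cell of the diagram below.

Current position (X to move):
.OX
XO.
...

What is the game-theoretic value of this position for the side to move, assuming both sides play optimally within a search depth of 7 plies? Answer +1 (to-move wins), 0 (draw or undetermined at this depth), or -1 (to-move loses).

value(.OX/XO./..., X) = +1

ply 1, X at .OX/XO./... | (0,0)=+1→XOX/XO./...*; (1,2)=+1→.OX/XOX/...; (2,0)=+1→.OX/XO./X..; (2,1)=-1→.OX/XO./.X.; (2,2)=-1→.OX/XO./..X
ply 2, O at XOX/XO./... | (1,2)=-1→XOX/XOO/...*; (2,0)=-1→XOX/XO./O..; (2,1)=-1→XOX/XO./.O.; (2,2)=-1→XOX/XO./..O
ply 3, X at XOX/XOO/... | (2,0)=+1→XOX/XOO/X..*; (2,1)=-1→XOX/XOO/.X.; (2,2)=-1→XOX/XOO/..X
ply 4: XOX/XOO/X.. is terminal -1 (O); from .OX/XO./... depth 7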